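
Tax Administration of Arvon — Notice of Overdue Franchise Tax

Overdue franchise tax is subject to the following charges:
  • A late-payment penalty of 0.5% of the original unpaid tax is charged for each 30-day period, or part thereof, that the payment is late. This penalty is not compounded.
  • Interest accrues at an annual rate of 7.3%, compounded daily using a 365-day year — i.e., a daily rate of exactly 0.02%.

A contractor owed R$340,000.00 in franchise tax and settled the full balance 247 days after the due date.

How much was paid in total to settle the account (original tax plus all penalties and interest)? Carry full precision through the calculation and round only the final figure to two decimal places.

Penalty periods: ⌈247/30⌉ = 9; penalty = 9 × 0.5% × R$340,000.00 = R$15,300.00
Interest: R$340,000.00 × ((1 + 0.0002)^247 − 1) = R$340,000.00 × 0.05063533… = R$17,216.0134…
Total = R$340,000.00 + R$15,300.0000 + R$17,216.0134… = R$372,516.01

R$372,516.01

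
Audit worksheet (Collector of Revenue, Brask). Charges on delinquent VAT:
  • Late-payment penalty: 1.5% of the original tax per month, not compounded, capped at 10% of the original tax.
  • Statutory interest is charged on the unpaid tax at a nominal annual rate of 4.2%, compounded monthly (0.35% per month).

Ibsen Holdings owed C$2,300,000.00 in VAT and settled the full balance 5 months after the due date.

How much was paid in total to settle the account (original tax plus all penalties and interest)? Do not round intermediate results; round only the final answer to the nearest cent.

C$2,513,032.74

Penalty: 5 × 1.5% × C$2,300,000.00 = C$172,500.00 (below the 10% cap of C$230,000.00)
Interest: C$2,300,000.00 × ((1 + 0.0035)^5 − 1) = C$2,300,000.00 × 0.0176229… = C$40,532.7379…
Total = C$2,300,000.00 + C$172,500.0000 + C$40,532.7379… = C$2,513,032.74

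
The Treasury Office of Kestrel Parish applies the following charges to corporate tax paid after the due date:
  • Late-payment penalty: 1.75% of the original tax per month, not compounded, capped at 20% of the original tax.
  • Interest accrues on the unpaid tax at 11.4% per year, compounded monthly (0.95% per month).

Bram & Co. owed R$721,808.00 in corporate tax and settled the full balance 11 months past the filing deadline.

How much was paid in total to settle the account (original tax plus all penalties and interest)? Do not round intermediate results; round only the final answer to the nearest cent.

Penalty: 11 × 1.75% × R$721,808.00 = R$138,948.04 (below the 20% cap of R$144,361.60)
Interest: R$721,808.00 × ((1 + 0.0095)^11 − 1) = R$721,808.00 × 0.1096079… = R$79,115.8886…
Total = R$721,808.00 + R$138,948.0400 + R$79,115.8886… = R$939,871.93

R$939,871.93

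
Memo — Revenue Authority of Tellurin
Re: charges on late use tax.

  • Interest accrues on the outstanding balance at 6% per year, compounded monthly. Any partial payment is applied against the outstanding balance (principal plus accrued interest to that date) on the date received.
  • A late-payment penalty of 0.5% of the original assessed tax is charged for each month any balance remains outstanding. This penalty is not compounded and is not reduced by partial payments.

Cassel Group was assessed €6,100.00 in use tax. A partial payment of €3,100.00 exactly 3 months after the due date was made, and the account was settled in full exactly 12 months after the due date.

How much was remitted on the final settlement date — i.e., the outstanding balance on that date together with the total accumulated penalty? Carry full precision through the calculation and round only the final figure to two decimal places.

Monthly rate = 6% ÷ 12 = 0.5%
Balance at month 3: €6,100.0000 × (1 + 0.005)^3 = €6,191.9583…
After €3,100.00 payment: €6,191.9583… − €3,100.00 = €3,091.9583…
Balance at month 12: €3,091.9583… × (1 + 0.005)^9 = €3,233.9119…
Penalty: 12 × 0.5% × €6,100.00 = €366.00
Final settlement = outstanding balance + penalty = €3,233.9119… + €366.00 = €3,599.91

€3,599.91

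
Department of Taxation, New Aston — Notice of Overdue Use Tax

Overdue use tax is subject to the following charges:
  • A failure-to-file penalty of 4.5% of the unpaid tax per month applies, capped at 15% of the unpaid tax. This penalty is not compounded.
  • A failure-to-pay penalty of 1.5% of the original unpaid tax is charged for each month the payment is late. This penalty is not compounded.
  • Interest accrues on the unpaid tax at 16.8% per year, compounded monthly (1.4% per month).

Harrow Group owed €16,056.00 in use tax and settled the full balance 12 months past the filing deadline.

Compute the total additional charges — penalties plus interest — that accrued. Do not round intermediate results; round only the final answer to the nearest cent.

Failure-to-file: 12 × 4.5% × €16,056.00 = €8,670.24, capped at 15% × €16,056.00 = €2,408.40
Failure-to-pay penalty = 1.5% × €16,056.00 × 12 mo = €2,890.08
Interest: €16,056.00 × ((1 + 0.014)^12 − 1) = €16,056.00 × 0.1815591… = €2,915.1134…
Penalties + interest = €5,298.4800 + €2,915.1134… = €8,213.59

€8,213.59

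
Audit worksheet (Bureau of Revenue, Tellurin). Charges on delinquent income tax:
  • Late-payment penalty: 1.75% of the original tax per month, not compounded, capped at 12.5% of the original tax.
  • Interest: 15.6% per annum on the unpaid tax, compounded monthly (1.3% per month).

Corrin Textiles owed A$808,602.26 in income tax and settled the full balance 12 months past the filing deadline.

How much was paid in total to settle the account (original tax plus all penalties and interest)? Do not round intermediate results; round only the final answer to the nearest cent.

Penalty (uncapped): 12 × 1.75% × A$808,602.26 = A$169,806.47…; cap = 12.5% × A$808,602.26 = A$101,075.28… → penalty = A$101,075.28…
Interest: A$808,602.26 × ((1 + 0.013)^12 − 1) = A$808,602.26 × 0.1676518… = A$135,563.6052…
Total = A$808,602.26 + A$101,075.2825 + A$135,563.6052… = A$1,045,241.15

A$1,045,241.15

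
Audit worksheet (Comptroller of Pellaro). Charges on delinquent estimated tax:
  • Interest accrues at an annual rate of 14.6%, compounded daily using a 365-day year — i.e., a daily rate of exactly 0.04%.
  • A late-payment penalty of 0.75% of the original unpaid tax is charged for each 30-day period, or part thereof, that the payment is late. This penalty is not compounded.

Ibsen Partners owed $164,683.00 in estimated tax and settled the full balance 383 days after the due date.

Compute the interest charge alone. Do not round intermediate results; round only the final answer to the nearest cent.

$27,258.72

Interest: $164,683.00 × ((1 + 0.0004)^383 − 1) = $164,683.00 × 0.16552236… = $27,258.7196…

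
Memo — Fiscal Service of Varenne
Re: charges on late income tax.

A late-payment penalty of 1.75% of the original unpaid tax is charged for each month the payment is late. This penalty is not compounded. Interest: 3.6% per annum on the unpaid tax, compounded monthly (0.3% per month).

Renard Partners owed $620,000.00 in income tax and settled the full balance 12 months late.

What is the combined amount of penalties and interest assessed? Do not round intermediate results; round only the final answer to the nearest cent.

Late-payment penalty: 12 × 1.75% × $620,000.00 = $130,200.00
Interest: $620,000.00 × ((1 + 0.003)^12 − 1) = $620,000.00 × 0.0366000… = $22,691.9878…
Penalties + interest = $130,200.0000 + $22,691.9878… = $152,891.99

$152,891.99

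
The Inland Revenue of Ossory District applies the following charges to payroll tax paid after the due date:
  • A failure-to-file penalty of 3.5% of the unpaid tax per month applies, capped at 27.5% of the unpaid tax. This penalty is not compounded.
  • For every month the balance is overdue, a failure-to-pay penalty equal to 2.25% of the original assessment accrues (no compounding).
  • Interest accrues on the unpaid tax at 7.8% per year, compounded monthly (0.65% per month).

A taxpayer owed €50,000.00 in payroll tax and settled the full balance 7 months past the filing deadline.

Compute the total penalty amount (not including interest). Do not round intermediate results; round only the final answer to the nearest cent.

Failure-to-file: 7 × 3.5% × €50,000.00 = €12,250.00 (under the 27.5% cap)
Failure-to-pay penalty = 2.25% × €50,000.00 × 7 mo = €7,875.00
Total penalty = €12,250.00 + €7,875.00 = €20,125.00

€20,125.00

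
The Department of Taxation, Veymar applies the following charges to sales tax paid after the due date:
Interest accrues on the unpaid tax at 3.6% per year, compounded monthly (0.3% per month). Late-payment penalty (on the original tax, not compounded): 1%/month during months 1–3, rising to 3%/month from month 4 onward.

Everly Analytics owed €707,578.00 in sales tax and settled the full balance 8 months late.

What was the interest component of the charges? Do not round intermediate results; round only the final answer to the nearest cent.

€17,161.26

Interest: €707,578.00 × ((1 + 0.003)^8 − 1) = €707,578.00 × 0.0242535… = €17,161.2555…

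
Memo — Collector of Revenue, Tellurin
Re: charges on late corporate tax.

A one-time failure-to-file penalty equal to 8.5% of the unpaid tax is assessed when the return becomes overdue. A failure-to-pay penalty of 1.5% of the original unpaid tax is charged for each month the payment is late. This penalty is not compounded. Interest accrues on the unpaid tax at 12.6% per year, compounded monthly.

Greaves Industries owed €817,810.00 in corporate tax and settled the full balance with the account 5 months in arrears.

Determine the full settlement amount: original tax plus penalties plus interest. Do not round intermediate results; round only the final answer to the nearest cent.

€992,505.78

Failure-to-file penalty: 8.5% × €817,810.00 = €69,513.85
Failure-to-pay penalty = 1.5% × €817,810.00 × 5 mo = €61,335.75
Interest (12.6%/yr ÷ 12 = 1.05%/month): €817,810.00 × ((1 + 0.0105)^5 − 1) = €43,846.1775…
Total = €817,810.00 + €130,849.6000 + €43,846.1775… = €992,505.78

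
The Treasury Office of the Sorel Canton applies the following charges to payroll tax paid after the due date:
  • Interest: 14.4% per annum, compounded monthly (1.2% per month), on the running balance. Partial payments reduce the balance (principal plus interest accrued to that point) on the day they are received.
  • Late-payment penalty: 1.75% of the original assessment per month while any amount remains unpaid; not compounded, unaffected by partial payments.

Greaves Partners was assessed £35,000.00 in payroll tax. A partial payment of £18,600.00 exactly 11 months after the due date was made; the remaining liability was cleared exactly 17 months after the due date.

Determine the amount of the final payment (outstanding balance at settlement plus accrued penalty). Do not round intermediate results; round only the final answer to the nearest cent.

Balance at month 11: £35,000.0000 × (1 + 0.012)^11 = £39,907.4228…
After £18,600.00 payment: £39,907.4228… − £18,600.00 = £21,307.4228…
Balance at month 17: £21,307.4228… × (1 + 0.012)^6 = £22,888.3243…
Penalty: 17 × 1.75% × £35,000.00 = £10,412.50
Final settlement = outstanding balance + penalty = £22,888.3243… + £10,412.50 = £33,300.82

£33,300.82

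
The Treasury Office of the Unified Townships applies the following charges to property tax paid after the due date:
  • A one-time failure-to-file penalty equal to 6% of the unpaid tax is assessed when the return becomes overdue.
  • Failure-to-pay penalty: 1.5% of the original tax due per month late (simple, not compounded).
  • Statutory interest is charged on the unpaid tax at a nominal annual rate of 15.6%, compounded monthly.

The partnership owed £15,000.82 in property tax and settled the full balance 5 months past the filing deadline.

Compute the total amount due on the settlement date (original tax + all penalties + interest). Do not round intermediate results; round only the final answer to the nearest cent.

£18,026.67

Failure-to-file penalty: 6% × £15,000.82 = £900.05…
Failure-to-pay penalty: 5 × 1.5% × £15,000.82 = £1,125.06…
Interest (15.6%/yr ÷ 12 = 1.3%/month): £15,000.82 × ((1 + 0.013)^5 − 1) = £1,000.7364…
Total = £15,000.82 + £2,025.1107 + £1,000.7364… = £18,026.67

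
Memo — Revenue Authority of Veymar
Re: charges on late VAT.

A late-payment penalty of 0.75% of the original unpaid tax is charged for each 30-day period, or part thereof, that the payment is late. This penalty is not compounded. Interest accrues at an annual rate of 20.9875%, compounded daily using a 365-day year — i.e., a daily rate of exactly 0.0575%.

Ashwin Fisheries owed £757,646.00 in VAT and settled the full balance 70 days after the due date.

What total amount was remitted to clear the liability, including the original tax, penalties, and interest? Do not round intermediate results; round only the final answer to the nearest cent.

£805,801.20

Penalty periods: ⌈70/30⌉ = 3; penalty = 3 × 0.75% × £757,646.00 = £17,047.04…
Interest: £757,646.00 × ((1 + 0.000575)^70 − 1) = £757,646.00 × 0.04105897… = £31,108.1621…
Total = £757,646.00 + £17,047.0350 + £31,108.1621… = £805,801.20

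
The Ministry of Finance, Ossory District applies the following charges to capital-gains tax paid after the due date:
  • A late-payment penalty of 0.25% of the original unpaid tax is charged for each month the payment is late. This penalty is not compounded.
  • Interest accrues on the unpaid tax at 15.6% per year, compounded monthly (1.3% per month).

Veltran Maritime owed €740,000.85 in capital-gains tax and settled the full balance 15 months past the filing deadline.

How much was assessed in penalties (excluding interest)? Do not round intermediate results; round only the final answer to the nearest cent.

€27,750.03

Late-payment penalty: 15 × 0.25% × €740,000.85 = €27,750.03…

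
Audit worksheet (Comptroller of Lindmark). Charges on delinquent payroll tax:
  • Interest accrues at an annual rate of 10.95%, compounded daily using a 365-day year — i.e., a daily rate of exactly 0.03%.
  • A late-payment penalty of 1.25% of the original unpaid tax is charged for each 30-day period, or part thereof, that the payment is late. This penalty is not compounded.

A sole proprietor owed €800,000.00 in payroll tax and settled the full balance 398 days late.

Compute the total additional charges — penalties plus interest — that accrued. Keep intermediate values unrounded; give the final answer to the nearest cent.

Penalty periods: ⌈398/30⌉ = 14; penalty = 14 × 1.25% × €800,000.00 = €140,000.00
Interest: €800,000.00 × ((1 + 0.0003)^398 − 1) = €800,000.00 × 0.12680038… = €101,440.3034…
Penalties + interest = €140,000.0000 + €101,440.3034… = €241,440.30

€241,440.30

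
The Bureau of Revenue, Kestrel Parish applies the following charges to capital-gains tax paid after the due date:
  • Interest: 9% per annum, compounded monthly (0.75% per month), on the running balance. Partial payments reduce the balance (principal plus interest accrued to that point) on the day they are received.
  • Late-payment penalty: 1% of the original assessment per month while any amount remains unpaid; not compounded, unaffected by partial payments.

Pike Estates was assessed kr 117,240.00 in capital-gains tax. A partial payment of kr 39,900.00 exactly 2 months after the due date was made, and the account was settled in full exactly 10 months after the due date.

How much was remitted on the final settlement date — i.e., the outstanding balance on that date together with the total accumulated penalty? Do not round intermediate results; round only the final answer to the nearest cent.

Balance at month 2: kr 117,240.0000 × (1 + 0.0075)^2 = kr 119,005.1948…
After kr 39,900.00 payment: kr 119,005.1948… − kr 39,900.00 = kr 79,105.1948…
Balance at month 10: kr 79,105.1948… × (1 + 0.0075)^8 = kr 83,977.9836…
Penalty: 10 × 1% × kr 117,240.00 = kr 11,724.00
Final settlement = outstanding balance + penalty = kr 83,977.9836… + kr 11,724.00 = kr 95,701.98

kr 95,701.98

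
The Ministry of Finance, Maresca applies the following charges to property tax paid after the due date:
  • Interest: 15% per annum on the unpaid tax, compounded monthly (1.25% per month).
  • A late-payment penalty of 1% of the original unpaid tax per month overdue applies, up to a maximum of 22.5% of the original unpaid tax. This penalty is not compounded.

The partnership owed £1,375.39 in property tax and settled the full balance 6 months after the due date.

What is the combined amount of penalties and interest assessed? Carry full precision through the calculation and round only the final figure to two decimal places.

Penalty: 6 × 1% × £1,375.39 = £82.52… (below the 22.5% cap of £309.46…)
Interest: £1,375.39 × ((1 + 0.0125)^6 − 1) = £1,375.39 × 0.0773832… = £106.4321…
Penalties + interest = £82.5234 + £106.4321… = £188.96

£188.96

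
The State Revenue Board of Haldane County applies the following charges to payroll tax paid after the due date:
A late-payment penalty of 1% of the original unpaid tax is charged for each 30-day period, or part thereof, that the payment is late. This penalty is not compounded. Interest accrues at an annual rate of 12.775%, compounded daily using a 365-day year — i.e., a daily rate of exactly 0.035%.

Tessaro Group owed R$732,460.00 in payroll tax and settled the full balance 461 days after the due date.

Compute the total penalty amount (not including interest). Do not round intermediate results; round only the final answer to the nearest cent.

Penalty periods: ⌈461/30⌉ = 16; penalty = 16 × 1% × R$732,460.00 = R$117,193.60

R$117,193.60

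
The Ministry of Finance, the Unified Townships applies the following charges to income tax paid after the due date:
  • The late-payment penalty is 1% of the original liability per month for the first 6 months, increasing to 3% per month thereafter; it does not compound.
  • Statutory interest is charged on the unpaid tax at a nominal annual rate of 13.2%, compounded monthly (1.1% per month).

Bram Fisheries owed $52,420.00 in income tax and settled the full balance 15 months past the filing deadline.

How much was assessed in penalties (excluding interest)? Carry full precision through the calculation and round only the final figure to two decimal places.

Penalty, months 1–6: 6 × 1% × $52,420.00 = $3,145.20
Penalty, months 7–15: 9 × 3% × $52,420.00 = $14,153.40
Total penalty = $3,145.20 + $14,153.40 = $17,298.60

$17,298.60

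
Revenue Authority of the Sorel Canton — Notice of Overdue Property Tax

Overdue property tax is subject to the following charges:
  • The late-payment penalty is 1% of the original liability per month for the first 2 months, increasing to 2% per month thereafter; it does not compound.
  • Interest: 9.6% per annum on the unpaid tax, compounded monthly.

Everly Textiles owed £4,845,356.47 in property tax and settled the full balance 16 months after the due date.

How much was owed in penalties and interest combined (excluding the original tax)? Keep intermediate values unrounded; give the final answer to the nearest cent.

Penalty, months 1–2: 2 × 1% × £4,845,356.47 = £96,907.13…
Penalty, months 3–16: 14 × 2% × £4,845,356.47 = £1,356,699.81…
Interest (9.6%/yr ÷ 12 = 0.8%/month): £4,845,356.47 × ((1 + 0.008)^16 − 1) = £658,844.0510…
Penalties + interest = £1,453,606.9410 + £658,844.0510… = £2,112,450.99

£2,112,450.99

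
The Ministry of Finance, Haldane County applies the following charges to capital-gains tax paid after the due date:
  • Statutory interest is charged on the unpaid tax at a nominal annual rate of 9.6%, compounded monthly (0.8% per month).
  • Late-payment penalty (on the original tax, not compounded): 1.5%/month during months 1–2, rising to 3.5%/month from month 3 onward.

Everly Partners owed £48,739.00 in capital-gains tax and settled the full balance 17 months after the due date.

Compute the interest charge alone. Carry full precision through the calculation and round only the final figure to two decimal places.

£7,070.18

Interest: £48,739.00 × ((1 + 0.008)^17 − 1) = £48,739.00 × 0.1450621… = £7,070.1824…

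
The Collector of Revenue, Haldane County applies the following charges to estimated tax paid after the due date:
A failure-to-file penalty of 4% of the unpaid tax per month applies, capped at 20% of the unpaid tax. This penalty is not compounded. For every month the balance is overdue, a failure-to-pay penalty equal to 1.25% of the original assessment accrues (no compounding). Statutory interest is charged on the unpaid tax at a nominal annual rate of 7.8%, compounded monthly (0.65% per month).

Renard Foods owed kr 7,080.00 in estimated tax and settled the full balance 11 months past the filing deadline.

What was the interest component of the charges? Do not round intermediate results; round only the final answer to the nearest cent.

kr 523.00

Interest: kr 7,080.00 × ((1 + 0.0065)^11 − 1) = kr 7,080.00 × 0.0738697… = kr 522.9972…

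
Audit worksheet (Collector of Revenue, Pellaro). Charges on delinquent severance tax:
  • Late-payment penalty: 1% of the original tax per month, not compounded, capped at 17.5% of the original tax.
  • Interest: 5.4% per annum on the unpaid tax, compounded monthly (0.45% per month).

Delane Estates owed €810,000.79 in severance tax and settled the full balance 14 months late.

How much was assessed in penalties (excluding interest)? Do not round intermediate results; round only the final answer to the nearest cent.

Penalty: 14 × 1% × €810,000.79 = €113,400.11… (below the 17.5% cap of €141,750.14…)

€113,400.11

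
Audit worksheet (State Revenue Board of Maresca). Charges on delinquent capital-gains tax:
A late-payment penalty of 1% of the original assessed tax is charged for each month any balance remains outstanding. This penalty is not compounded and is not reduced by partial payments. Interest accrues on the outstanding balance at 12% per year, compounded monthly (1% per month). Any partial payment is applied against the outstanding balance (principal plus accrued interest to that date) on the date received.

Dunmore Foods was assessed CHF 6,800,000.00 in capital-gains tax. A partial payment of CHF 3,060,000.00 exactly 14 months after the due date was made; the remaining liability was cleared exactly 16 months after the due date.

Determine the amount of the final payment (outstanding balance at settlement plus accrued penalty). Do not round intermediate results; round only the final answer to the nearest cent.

CHF 5,940,028.79

Balance at month 14: CHF 6,800,000.0000 × (1 + 0.01)^14 = CHF 7,816,424.6500…
After CHF 3,060,000.00 payment: CHF 7,816,424.6500… − CHF 3,060,000.00 = CHF 4,756,424.6500…
Balance at month 16: CHF 4,756,424.6500… × (1 + 0.01)^2 = CHF 4,852,028.7855…
Penalty: 16 × 1% × CHF 6,800,000.00 = CHF 1,088,000.00
Final settlement = outstanding balance + penalty = CHF 4,852,028.7855… + CHF 1,088,000.00 = CHF 5,940,028.79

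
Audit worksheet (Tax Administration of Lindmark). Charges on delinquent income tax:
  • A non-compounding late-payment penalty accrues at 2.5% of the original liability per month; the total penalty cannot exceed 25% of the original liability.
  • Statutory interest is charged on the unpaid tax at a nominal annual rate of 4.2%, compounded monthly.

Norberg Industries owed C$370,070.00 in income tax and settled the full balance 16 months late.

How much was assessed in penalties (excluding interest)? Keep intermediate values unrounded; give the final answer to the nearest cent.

C$92,517.50

Penalty (uncapped): 16 × 2.5% × C$370,070.00 = C$148,028.00; cap = 25% × C$370,070.00 = C$92,517.50 → penalty = C$92,517.50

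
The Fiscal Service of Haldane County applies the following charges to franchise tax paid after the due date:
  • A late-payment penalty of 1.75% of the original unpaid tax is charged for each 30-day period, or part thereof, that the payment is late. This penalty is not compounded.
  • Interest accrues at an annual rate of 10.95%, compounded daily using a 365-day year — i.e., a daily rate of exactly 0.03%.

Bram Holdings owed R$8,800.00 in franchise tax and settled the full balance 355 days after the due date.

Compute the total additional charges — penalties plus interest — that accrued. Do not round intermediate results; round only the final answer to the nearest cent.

Penalty periods: ⌈355/30⌉ = 12; penalty = 12 × 1.75% × R$8,800.00 = R$1,848.00
Interest: R$8,800.00 × ((1 + 0.0003)^355 − 1) = R$8,800.00 × 0.11236016… = R$988.7694…
Penalties + interest = R$1,848.0000 + R$988.7694… = R$2,836.77

R$2,836.77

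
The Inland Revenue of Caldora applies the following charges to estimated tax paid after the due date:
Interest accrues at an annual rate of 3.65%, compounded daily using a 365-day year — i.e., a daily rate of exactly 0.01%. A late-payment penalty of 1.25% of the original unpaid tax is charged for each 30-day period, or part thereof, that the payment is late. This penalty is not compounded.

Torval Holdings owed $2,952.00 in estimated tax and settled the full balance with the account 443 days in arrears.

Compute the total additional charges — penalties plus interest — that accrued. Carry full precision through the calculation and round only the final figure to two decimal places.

$687.21

Penalty periods: ⌈443/30⌉ = 15; penalty = 15 × 1.25% × $2,952.00 = $553.50
Interest: $2,952.00 × ((1 + 0.0001)^443 − 1) = $2,952.00 × 0.04529358… = $133.7067…
Penalties + interest = $553.5000 + $133.7067… = $687.21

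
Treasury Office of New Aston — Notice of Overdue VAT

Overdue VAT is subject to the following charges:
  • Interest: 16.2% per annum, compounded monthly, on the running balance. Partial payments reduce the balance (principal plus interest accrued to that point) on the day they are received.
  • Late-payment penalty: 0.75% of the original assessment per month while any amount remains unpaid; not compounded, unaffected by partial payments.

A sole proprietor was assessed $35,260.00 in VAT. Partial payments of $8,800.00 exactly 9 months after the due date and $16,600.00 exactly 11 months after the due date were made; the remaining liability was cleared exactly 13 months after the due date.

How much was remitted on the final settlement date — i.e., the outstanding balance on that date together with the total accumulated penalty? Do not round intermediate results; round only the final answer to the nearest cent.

Monthly rate = 16.2% ÷ 12 = 1.35%
Balance at month 9: $35,260.0000 × (1 + 0.0135)^9 = $39,782.8677…
After $8,800.00 payment: $39,782.8677… − $8,800.00 = $30,982.8677…
Balance at month 11: $30,982.8677… × (1 + 0.0135)^2 = $31,825.0517…
After $16,600.00 payment: $31,825.0517… − $16,600.00 = $15,225.0517…
Balance at month 13: $15,225.0517… × (1 + 0.0135)^2 = $15,638.9029…
Penalty: 13 × 0.75% × $35,260.00 = $3,437.85
Final settlement = outstanding balance + penalty = $15,638.9029… + $3,437.85 = $19,076.75

$19,076.75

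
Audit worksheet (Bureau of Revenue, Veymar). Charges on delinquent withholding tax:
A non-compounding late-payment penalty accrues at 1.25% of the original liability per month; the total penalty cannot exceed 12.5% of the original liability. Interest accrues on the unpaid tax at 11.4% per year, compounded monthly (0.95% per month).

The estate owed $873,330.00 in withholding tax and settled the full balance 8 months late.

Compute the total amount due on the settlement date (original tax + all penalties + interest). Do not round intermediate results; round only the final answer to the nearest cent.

Penalty: 8 × 1.25% × $873,330.00 = $87,333.00 (below the 12.5% cap of $109,166.25)
Interest: $873,330.00 × ((1 + 0.0095)^8 − 1) = $873,330.00 × 0.0785756… = $68,622.4178…
Total = $873,330.00 + $87,333.0000 + $68,622.4178… = $1,029,285.42

$1,029,285.42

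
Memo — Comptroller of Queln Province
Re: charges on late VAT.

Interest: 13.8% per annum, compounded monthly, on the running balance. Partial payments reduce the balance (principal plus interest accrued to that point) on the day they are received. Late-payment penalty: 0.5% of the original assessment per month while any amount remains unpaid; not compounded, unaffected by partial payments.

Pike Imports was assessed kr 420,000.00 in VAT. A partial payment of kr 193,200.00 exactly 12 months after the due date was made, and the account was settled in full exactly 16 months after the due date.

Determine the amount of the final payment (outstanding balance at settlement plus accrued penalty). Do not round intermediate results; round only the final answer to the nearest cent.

kr 335,675.17

Monthly rate = 13.8% ÷ 12 = 1.15%
Balance at month 12: kr 420,000.0000 × (1 + 0.0115)^12 = kr 481,770.2028…
After kr 193,200.00 payment: kr 481,770.2028… − kr 193,200.00 = kr 288,570.2028…
Balance at month 16: kr 288,570.2028… × (1 + 0.0115)^4 = kr 302,075.1732…
Penalty: 16 × 0.5% × kr 420,000.00 = kr 33,600.00
Final settlement = outstanding balance + penalty = kr 302,075.1732… + kr 33,600.00 = kr 335,675.17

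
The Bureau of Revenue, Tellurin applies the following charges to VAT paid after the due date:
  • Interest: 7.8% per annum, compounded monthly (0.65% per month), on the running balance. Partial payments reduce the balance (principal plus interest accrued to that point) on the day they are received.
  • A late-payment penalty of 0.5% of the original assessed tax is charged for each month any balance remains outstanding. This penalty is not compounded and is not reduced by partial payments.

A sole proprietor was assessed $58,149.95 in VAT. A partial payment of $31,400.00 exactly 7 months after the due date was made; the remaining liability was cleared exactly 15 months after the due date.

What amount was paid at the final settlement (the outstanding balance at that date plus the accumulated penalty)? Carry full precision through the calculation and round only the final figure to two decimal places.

$35,375.76

Balance at month 7: $58,149.9500 × (1 + 0.0065)^7 = $60,847.9288…
After $31,400.00 payment: $60,847.9288… − $31,400.00 = $29,447.9288…
Balance at month 15: $29,447.9288… × (1 + 0.0065)^8 = $31,014.5146…
Penalty: 15 × 0.5% × $58,149.95 = $4,361.25…
Final settlement = outstanding balance + penalty = $31,014.5146… + $4,361.25… = $35,375.76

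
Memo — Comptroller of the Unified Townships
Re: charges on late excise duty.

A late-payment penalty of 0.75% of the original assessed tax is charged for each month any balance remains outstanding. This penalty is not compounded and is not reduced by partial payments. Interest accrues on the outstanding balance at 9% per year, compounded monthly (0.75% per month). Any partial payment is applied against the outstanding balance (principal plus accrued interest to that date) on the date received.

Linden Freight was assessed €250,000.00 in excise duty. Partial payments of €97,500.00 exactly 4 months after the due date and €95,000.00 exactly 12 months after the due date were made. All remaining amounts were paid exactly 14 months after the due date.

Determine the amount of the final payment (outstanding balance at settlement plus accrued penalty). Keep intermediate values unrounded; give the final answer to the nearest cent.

Balance at month 4: €250,000.0000 × (1 + 0.0075)^4 = €257,584.7977…
After €97,500.00 payment: €257,584.7977… − €97,500.00 = €160,084.7977…
Balance at month 12: €160,084.7977… × (1 + 0.0075)^8 = €169,945.8368…
After €95,000.00 payment: €169,945.8368… − €95,000.00 = €74,945.8368…
Balance at month 14: €74,945.8368… × (1 + 0.0075)^2 = €76,074.2400…
Penalty: 14 × 0.75% × €250,000.00 = €26,250.00
Final settlement = outstanding balance + penalty = €76,074.2400… + €26,250.00 = €102,324.24

€102,324.24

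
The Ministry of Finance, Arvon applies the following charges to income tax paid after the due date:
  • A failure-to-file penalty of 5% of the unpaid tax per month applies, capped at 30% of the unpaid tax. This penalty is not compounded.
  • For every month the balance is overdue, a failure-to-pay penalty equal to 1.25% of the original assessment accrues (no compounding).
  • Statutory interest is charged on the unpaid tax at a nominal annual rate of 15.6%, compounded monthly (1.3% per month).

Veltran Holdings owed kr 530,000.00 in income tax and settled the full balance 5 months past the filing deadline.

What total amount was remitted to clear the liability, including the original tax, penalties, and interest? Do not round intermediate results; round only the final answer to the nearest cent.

Failure-to-file: 5 × 5% × kr 530,000.00 = kr 132,500.00 (under the 30% cap)
Failure-to-pay penalty = 1.25% × kr 530,000.00 × 5 mo = kr 33,125.00
Interest: kr 530,000.00 × ((1 + 0.013)^5 − 1) = kr 530,000.00 × 0.0667121… = kr 35,357.4200…
Total = kr 530,000.00 + kr 165,625.0000 + kr 35,357.4200… = kr 730,982.42

kr 730,982.42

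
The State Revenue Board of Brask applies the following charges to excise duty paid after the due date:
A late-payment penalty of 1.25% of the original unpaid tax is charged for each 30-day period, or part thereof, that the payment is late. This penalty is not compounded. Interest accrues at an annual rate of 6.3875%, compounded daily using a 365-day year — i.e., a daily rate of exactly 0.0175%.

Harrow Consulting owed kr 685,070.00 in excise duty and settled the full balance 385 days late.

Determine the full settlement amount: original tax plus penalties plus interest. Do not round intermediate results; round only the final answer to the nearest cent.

kr 844,136.56

Penalty periods: ⌈385/30⌉ = 13; penalty = 13 × 1.25% × kr 685,070.00 = kr 111,323.88…
Interest: kr 685,070.00 × ((1 + 0.000175)^385 − 1) = kr 685,070.00 × 0.06969023… = kr 47,742.6884…
Total = kr 685,070.00 + kr 111,323.8750 + kr 47,742.6884… = kr 844,136.56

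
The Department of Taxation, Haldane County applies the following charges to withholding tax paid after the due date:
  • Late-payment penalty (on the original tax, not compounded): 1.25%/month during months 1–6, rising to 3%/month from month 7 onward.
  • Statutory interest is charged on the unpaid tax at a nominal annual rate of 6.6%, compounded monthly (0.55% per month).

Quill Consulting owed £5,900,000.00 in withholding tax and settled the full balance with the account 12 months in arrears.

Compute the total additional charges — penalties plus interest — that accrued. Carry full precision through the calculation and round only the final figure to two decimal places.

£1,905,898.00

Penalty, months 1–6: 6 × 1.25% × £5,900,000.00 = £442,500.00
Penalty, months 7–12: 6 × 3% × £5,900,000.00 = £1,062,000.00
Interest: £5,900,000.00 × ((1 + 0.0055)^12 − 1) = £5,900,000.00 × 0.0680336… = £401,398.0009…
Penalties + interest = £1,504,500.0000 + £401,398.0009… = £1,905,898.00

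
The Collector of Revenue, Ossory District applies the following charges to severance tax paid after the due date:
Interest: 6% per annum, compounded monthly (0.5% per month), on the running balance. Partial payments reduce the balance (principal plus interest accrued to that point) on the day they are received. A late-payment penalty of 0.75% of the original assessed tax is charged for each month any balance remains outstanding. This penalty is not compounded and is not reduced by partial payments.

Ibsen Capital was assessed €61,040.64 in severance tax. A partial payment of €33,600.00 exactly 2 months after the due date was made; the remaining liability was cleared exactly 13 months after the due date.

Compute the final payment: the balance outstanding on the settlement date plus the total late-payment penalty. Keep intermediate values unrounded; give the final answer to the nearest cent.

€35,586.08

Balance at month 2: €61,040.6400 × (1 + 0.005)^2 = €61,652.5724…
After €33,600.00 payment: €61,652.5724… − €33,600.00 = €28,052.5724…
Balance at month 13: €28,052.5724… × (1 + 0.005)^11 = €29,634.6206…
Penalty: 13 × 0.75% × €61,040.64 = €5,951.46…
Final settlement = outstanding balance + penalty = €29,634.6206… + €5,951.46… = €35,586.08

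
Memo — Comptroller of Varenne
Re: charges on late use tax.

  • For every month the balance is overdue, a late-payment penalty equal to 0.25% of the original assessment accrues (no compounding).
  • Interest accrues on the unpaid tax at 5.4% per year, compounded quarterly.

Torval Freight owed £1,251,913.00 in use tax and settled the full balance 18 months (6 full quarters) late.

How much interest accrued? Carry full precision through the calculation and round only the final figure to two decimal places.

£104,889.60

Interest (5.4%/yr ÷ 4 = 1.35%/quarter): £1,251,913.00 × ((1 + 0.0135)^6 − 1) = £104,889.6008…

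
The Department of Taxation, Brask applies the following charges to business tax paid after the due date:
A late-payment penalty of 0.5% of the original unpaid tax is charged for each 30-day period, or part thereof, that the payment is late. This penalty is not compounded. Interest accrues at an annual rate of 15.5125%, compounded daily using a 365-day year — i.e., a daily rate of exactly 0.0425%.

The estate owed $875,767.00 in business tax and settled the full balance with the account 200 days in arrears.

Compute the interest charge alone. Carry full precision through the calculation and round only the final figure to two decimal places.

Interest: $875,767.00 × ((1 + 0.000425)^200 − 1) = $875,767.00 × 0.08869741… = $77,678.2625…

$77,678.26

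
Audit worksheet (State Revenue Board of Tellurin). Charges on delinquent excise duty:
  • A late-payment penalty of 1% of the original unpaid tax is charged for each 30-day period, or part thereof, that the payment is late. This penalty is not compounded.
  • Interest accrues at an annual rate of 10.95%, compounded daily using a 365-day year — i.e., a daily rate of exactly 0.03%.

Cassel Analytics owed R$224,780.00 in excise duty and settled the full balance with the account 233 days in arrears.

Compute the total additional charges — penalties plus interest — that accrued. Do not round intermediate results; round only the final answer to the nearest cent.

R$34,254.16

Penalty periods: ⌈233/30⌉ = 8; penalty = 8 × 1% × R$224,780.00 = R$17,982.40
Interest: R$224,780.00 × ((1 + 0.0003)^233 − 1) = R$224,780.00 × 0.07238969… = R$16,271.7554…
Penalties + interest = R$17,982.4000 + R$16,271.7554… = R$34,254.16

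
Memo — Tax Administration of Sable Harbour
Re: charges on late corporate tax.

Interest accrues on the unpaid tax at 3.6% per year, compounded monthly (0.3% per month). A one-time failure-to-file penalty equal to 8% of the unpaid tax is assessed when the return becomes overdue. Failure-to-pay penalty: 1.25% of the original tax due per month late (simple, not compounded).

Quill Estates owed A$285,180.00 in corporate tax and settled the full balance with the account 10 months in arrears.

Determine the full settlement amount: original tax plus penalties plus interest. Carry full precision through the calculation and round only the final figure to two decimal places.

A$352,313.73

Failure-to-file penalty: 8% × A$285,180.00 = A$22,814.40
Failure-to-pay penalty = 1.25% × A$285,180.00 × 10 mo = A$35,647.50
Interest: A$285,180.00 × ((1 + 0.003)^10 − 1) = A$285,180.00 × 0.0304083… = A$8,671.8268…
Total = A$285,180.00 + A$58,461.9000 + A$8,671.8268… = A$352,313.73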